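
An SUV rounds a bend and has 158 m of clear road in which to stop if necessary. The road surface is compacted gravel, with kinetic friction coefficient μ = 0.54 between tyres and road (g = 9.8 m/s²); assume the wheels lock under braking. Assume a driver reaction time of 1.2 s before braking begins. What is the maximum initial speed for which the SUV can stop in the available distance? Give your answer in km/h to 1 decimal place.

a = μg = 0.54 × 9.8 = 5.292 m/s².
Stopping distance: v·t_r + v²/(2a) = 158 with t_r = 1.2 s and a = 5.292 m/s².
So v² + 12.701 v − 1672.27 = 0.
Positive root: v = −a·t_r + √((a·t_r)² + 2a·d) = −6.350 + √(40.322 + 1672.27) = 35.0335 m/s.
35.0335 m/s × 3.6 = 126.121 km/h.

Maximum speed ≈ 126.1 km/h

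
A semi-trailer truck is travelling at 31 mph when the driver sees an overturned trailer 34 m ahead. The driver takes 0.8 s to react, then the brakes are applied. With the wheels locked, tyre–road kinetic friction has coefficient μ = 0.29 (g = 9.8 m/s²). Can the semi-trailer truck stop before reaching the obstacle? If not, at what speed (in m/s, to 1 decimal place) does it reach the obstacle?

No — it strikes the obstacle at 7.9 m/s

31 mph × 0.44704 = 13.8582 m/s.
a = μg = 0.29 × 9.8 = 2.842 m/s².
Reaction distance = 13.8582 × 0.8 = 11.087 m.
Braking distance needed to stop: v²/(2a) = 192.050 / 5.684 = 33.788 m, so total needed = 11.087 + 33.788 = 44.875 m > 34 m — it cannot stop.
Distance remaining when braking begins: 34 − 11.087 = 22.913 m.
v² = v₀² − 2a·d = 192.050 − 2 × 2.842 × 22.913 = 61.813 m²/s².
v = √61.813 = 7.862 m/s.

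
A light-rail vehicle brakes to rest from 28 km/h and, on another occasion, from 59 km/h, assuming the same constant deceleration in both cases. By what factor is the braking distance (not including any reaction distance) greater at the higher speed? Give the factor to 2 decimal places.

Braking distance d = v²/(2a), so with a fixed, d ∝ v².
Factor = (59/28)² = 2.1071² = 4.4399.

Factor ≈ 4.44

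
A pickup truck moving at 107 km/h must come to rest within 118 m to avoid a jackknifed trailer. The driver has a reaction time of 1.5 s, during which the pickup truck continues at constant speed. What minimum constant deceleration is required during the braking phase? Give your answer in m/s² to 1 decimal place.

107 km/h ÷ 3.6 = 29.7222 m/s.
Distance covered during reaction = 29.7222 × 1.5 = 44.583 m.
Distance available for braking: 118 − 44.583 = 73.417 m.
v² = 2a·d ⇒ a = v²/(2d) = 29.7222² / (2 × 73.417) = 883.409 / 146.834 = 6.0164 m/s².

Required deceleration ≈ 6.0 m/s²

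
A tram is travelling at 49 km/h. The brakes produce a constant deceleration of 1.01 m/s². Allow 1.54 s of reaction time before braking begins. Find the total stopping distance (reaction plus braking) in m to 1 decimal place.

Total stopping distance ≈ 112.7 m

49 km/h ÷ 3.6 = 13.6111 m/s.
Reaction distance = v·t_r = 13.6111 × 1.54 = 20.961 m.
Braking distance = v²/(2a) = 13.6111² / (2 × 1.010) = 185.262 / 2.020 = 91.714 m.
Total = 20.961 + 91.714 = 112.675 m.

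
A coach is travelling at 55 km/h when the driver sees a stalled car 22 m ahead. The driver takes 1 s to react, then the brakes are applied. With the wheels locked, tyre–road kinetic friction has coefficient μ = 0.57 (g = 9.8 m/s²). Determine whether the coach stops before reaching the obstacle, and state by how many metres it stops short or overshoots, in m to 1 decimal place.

No — it overshoots by 14.2 m

55 km/h ÷ 3.6 = 15.2778 m/s.
a = μg = 0.57 × 9.8 = 5.586 m/s².
Reaction distance = 15.2778 × 1 = 15.278 m.
Braking distance = v²/(2a) = 233.411 / 11.172 = 20.892 m.
Total stopping distance = 15.278 + 20.892 = 36.170 m, vs 22 m available — it cannot stop in time and overshoots by 36.170 − 22 = 14.170 m.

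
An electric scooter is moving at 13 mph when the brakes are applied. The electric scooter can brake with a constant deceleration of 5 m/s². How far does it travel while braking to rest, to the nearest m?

13 mph × 0.44704 = 5.8115 m/s.
Braking distance = v²/(2a) = 5.8115² / (2 × 5.000) = 33.774 / 10.000 = 3.377 m.

Braking distance ≈ 3 m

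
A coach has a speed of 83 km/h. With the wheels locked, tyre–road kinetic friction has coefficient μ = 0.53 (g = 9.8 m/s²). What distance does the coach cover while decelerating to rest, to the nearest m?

Braking distance ≈ 51 m

83 km/h ÷ 3.6 = 23.0556 m/s.
a = μg = 0.53 × 9.8 = 5.194 m/s².
Braking distance = v²/(2a) = 23.0556² / (2 × 5.194) = 531.561 / 10.388 = 51.171 m.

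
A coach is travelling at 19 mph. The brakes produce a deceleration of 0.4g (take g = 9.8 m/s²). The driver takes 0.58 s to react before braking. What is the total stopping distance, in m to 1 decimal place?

Total stopping distance ≈ 14.1 m

19 mph × 0.44704 = 8.4938 m/s.
a = 0.4 × 9.8 = 3.920 m/s².
Reaction distance = v·t_r = 8.4938 × 0.58 = 4.926 m.
Braking distance = v²/(2a) = 8.4938² / (2 × 3.920) = 72.145 / 7.840 = 9.202 m.
Total = 4.926 + 9.202 = 14.128 m.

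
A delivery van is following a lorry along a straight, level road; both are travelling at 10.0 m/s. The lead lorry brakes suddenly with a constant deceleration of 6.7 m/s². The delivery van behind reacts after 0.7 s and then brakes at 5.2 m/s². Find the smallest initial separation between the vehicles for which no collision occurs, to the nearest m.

Minimum gap ≈ 9 m

Leader travels v²/(2a_L) = 100.000 / 13.400 = 7.463 m before stopping.
Follower covers v·t_r = 10.0000 × 0.7 = 7.000 m while reacting, then v²/(2a_F) = 100.000 / 10.400 = 9.615 m while braking, for a total of 7.000 + 9.615 = 16.615 m.
Since a_F ≤ a_L and the follower starts braking later, the follower is never slower than the leader, so the closest approach is when both have stopped.
Minimum gap = 16.615 − 7.463 = 9.152 m.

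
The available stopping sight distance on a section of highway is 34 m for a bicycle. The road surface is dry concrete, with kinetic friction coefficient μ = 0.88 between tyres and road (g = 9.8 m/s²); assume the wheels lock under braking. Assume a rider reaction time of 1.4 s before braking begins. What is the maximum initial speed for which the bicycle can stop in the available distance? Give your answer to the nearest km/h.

a = μg = 0.88 × 9.8 = 8.624 m/s².
Stopping distance: v·t_r + v²/(2a) = 34 with t_r = 1.4 s and a = 8.624 m/s².
So v² + 24.147 v − 586.43 = 0.
Positive root: v = −a·t_r + √((a·t_r)² + 2a·d) = −12.074 + √(145.781 + 586.43) = 14.9854 m/s.
14.9854 m/s × 3.6 = 53.947 km/h.

Maximum speed ≈ 54 km/h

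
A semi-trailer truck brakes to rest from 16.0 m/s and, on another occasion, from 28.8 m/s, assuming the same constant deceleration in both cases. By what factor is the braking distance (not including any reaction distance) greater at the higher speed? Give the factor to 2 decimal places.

Factor ≈ 3.24

Braking distance d = v²/(2a), so with a fixed, d ∝ v².
Factor = (28.8/16.0)² = 1.8000² = 3.2400.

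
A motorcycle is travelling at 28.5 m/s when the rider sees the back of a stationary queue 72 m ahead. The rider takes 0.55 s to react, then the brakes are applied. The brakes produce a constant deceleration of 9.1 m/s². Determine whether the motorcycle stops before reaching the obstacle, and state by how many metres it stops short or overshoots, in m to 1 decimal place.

Reaction distance = 28.5000 × 0.55 = 15.675 m.
Braking distance = v²/(2a) = 812.250 / 18.200 = 44.629 m.
Total stopping distance = 15.675 + 44.629 = 60.304 m, vs 72 m available — it stops with 72 − 60.304 = 11.696 m to spare.

Yes — it stops 11.7 m short of the obstacle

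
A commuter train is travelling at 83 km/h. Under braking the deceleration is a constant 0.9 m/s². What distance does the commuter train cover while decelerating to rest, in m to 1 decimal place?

Braking distance ≈ 295.3 m

83 km/h ÷ 3.6 = 23.0556 m/s.
Braking distance = v²/(2a) = 23.0556² / (2 × 0.900) = 531.561 / 1.800 = 295.312 m.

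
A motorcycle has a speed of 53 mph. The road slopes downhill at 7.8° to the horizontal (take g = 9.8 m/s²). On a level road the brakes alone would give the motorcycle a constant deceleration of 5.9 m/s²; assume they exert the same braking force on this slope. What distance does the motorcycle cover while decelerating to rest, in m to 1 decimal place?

53 mph × 0.44704 = 23.6931 m/s.
Gravity along the downhill slope reduces the braking deceleration: a_eff = 5.900 − 9.8·sin 7.8° = 5.900 − 1.330 = 4.570 m/s².
Braking distance = v²/(2a) = 23.6931² / (2 × 4.570) = 561.363 / 9.140 = 61.418 m.

Braking distance ≈ 61.4 m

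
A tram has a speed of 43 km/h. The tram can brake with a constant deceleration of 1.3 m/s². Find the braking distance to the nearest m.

43 km/h ÷ 3.6 = 11.9444 m/s.
Braking distance = v²/(2a) = 11.9444² / (2 × 1.300) = 142.669 / 2.600 = 54.873 m.

Braking distance ≈ 55 m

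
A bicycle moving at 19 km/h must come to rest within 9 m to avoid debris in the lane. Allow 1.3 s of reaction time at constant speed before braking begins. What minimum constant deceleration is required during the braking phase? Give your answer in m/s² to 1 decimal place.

19 km/h ÷ 3.6 = 5.2778 m/s.
Distance covered during reaction = 5.2778 × 1.3 = 6.861 m.
Distance available for braking: 9 − 6.861 = 2.139 m.
v² = 2a·d ⇒ a = v²/(2d) = 5.2778² / (2 × 2.139) = 27.855 / 4.278 = 6.5112 m/s².

Required deceleration ≈ 6.5 m/s²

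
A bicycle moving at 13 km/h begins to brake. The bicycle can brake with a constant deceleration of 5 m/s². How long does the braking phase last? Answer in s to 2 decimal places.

Braking time ≈ 0.72 s

13 km/h ÷ 3.6 = 3.6111 m/s.
Braking time = v/a = 3.6111 / 5.000 = 0.722 s.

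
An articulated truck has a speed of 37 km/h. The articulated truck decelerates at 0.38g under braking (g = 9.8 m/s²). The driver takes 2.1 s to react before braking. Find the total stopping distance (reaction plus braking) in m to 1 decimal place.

Total stopping distance ≈ 35.8 m

37 km/h ÷ 3.6 = 10.2778 m/s.
a = 0.38 × 9.8 = 3.724 m/s².
Reaction distance = v·t_r = 10.2778 × 2.1 = 21.583 m.
Braking distance = v²/(2a) = 10.2778² / (2 × 3.724) = 105.633 / 7.448 = 14.183 m.
Total = 21.583 + 14.183 = 35.766 m.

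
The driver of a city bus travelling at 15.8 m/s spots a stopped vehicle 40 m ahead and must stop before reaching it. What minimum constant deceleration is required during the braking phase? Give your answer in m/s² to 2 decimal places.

v² = 2a·d ⇒ a = v²/(2d) = 15.8000² / (2 × 40.000) = 249.640 / 80.000 = 3.1205 m/s².

Required deceleration ≈ 3.12 m/s²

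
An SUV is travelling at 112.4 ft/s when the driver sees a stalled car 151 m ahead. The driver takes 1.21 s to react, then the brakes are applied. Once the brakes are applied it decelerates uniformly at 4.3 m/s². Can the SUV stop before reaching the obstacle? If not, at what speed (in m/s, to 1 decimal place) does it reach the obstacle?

112.4 ft/s × 0.3048 = 34.2595 m/s.
Reaction distance = 34.2595 × 1.21 = 41.454 m.
Braking distance needed to stop: v²/(2a) = 1173.713 / 8.600 = 136.478 m, so total needed = 41.454 + 136.478 = 177.932 m > 151 m — it cannot stop.
Distance remaining when braking begins: 151 − 41.454 = 109.546 m.
v² = v₀² − 2a·d = 1173.713 − 2 × 4.300 × 109.546 = 231.617 m²/s².
v = √231.617 = 15.219 m/s.

No — it strikes the obstacle at 15.2 m/s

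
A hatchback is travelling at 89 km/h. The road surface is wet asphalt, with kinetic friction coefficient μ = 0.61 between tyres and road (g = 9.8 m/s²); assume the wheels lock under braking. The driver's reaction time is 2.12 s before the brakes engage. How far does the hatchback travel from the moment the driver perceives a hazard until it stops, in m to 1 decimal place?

89 km/h ÷ 3.6 = 24.7222 m/s.
a = μg = 0.61 × 9.8 = 5.978 m/s².
Reaction distance = v·t_r = 24.7222 × 2.12 = 52.411 m.
Braking distance = v²/(2a) = 24.7222² / (2 × 5.978) = 611.187 / 11.956 = 51.120 m.
Total = 52.411 + 51.120 = 103.531 m.

Total stopping distance ≈ 103.5 m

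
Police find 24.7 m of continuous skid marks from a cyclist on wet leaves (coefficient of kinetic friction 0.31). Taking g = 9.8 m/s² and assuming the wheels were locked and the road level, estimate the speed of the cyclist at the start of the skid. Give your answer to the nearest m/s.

Initial speed ≈ 12 m/s

Deceleration a = μg = 0.31 × 9.8 = 3.038 m/s².
v = √(2a·d) = √(2 × 3.038 × 24.7) = √150.077 = 12.2506 m/s.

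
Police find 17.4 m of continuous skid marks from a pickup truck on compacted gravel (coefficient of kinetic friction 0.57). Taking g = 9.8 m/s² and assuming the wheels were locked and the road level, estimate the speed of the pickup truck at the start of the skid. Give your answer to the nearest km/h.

Deceleration a = μg = 0.57 × 9.8 = 5.586 m/s².
v = √(2a·d) = √(2 × 5.586 × 17.4) = √194.393 = 13.9425 m/s.
= 13.9425 × 3.6 = 50.193 km/h.

Initial speed ≈ 50 km/h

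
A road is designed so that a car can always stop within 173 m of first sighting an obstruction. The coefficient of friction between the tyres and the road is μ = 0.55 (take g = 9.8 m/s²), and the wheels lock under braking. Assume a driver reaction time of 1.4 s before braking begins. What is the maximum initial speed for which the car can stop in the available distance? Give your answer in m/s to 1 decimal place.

Maximum speed ≈ 36.3 m/s

a = μg = 0.55 × 9.8 = 5.390 m/s².
Stopping distance: v·t_r + v²/(2a) = 173 with t_r = 1.4 s and a = 5.390 m/s².
So v² + 15.092 v − 1864.94 = 0.
Positive root: v = −a·t_r + √((a·t_r)² + 2a·d) = −7.546 + √(56.942 + 1864.94) = 36.2933 m/s.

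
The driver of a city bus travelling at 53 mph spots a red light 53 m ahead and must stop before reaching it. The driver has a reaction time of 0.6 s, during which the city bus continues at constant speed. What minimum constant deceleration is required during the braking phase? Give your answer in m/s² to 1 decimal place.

53 mph × 0.44704 = 23.6931 m/s.
Distance covered during reaction = 23.6931 × 0.6 = 14.216 m.
Distance available for braking: 53 − 14.216 = 38.784 m.
v² = 2a·d ⇒ a = v²/(2d) = 23.6931² / (2 × 38.784) = 561.363 / 77.568 = 7.2370 m/s².

Required deceleration ≈ 7.2 m/s²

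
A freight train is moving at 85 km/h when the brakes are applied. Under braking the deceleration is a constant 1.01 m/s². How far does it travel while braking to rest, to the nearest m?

Braking distance ≈ 276 m

85 km/h ÷ 3.6 = 23.6111 m/s.
Braking distance = v²/(2a) = 23.6111² / (2 × 1.010) = 557.484 / 2.020 = 275.982 m.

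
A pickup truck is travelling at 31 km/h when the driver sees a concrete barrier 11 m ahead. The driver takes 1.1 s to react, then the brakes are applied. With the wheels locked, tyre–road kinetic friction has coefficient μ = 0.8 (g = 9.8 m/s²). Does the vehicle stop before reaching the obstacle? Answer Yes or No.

31 km/h ÷ 3.6 = 8.6111 m/s.
a = μg = 0.8 × 9.8 = 7.840 m/s².
Reaction distance = 8.6111 × 1.1 = 9.472 m.
Braking distance = v²/(2a) = 74.151 / 15.680 = 4.729 m.
Total stopping distance = 9.472 + 4.729 = 14.201 m, vs 11 m available — it cannot stop in time and overshoots by 14.201 − 11 = 3.201 m.

No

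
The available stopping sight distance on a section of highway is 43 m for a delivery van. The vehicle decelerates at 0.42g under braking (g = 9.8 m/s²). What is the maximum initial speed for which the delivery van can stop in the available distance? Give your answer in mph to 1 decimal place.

a = 0.42 × 9.8 = 4.116 m/s².
v²/(2a) = d ⇒ v = √(2 × 4.116 × 43) = √353.98 = 18.8144 m/s.
18.8144 m/s ÷ 0.44704 = 42.087 mph.

Maximum speed ≈ 42.1 mph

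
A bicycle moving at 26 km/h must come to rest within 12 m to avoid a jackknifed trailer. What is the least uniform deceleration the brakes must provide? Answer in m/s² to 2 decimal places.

Required deceleration ≈ 2.17 m/s²

26 km/h ÷ 3.6 = 7.2222 m/s.
v² = 2a·d ⇒ a = v²/(2d) = 7.2222² / (2 × 12.000) = 52.160 / 24.000 = 2.1733 m/s².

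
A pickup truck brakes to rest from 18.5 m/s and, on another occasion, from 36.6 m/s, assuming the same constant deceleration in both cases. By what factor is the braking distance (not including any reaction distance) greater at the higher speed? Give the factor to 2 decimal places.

Braking distance d = v²/(2a), so with a fixed, d ∝ v².
Factor = (36.6/18.5)² = 1.9784² = 3.9141.

Factor ≈ 3.91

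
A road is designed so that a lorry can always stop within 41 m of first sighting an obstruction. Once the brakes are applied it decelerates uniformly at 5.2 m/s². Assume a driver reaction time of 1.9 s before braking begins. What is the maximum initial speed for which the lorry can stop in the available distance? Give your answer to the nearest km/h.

Stopping distance: v·t_r + v²/(2a) = 41 with t_r = 1.9 s and a = 5.200 m/s².
So v² + 19.760 v − 426.40 = 0.
Positive root: v = −a·t_r + √((a·t_r)² + 2a·d) = −9.880 + √(97.614 + 426.40) = 13.0114 m/s.
13.0114 m/s × 3.6 = 46.841 km/h.

Maximum speed ≈ 47 km/h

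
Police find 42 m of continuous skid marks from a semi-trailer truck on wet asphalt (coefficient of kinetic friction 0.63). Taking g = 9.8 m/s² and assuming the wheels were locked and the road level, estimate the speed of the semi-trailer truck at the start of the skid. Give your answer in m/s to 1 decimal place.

Initial speed ≈ 22.8 m/s

Deceleration a = μg = 0.63 × 9.8 = 6.174 m/s².
v = √(2a·d) = √(2 × 6.174 × 42) = √518.616 = 22.7731 m/s.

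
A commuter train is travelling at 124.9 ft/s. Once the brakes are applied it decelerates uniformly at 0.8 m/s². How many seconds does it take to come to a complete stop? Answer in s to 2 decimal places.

Braking time ≈ 47.59 s

124.9 ft/s × 0.3048 = 38.0695 m/s.
Braking time = v/a = 38.0695 / 0.800 = 47.587 s.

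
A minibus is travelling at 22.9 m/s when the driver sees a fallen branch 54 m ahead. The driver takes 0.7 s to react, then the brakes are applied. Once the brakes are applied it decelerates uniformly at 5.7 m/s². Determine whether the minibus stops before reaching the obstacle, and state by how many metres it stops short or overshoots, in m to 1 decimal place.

No — it overshoots by 8.0 m

Reaction distance = 22.9000 × 0.7 = 16.030 m.
Braking distance = v²/(2a) = 524.410 / 11.400 = 46.001 m.
Total stopping distance = 16.030 + 46.001 = 62.031 m, vs 54 m available — it cannot stop in time and overshoots by 62.031 − 54 = 8.031 m.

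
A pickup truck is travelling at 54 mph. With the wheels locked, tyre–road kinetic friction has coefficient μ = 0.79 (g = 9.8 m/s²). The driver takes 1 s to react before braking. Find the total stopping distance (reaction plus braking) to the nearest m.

54 mph × 0.44704 = 24.1402 m/s.
a = μg = 0.79 × 9.8 = 7.742 m/s².
Reaction distance = v·t_r = 24.1402 × 1 = 24.140 m.
Braking distance = v²/(2a) = 24.1402² / (2 × 7.742) = 582.749 / 15.484 = 37.636 m.
Total = 24.140 + 37.636 = 61.776 m.

Total stopping distance ≈ 62 m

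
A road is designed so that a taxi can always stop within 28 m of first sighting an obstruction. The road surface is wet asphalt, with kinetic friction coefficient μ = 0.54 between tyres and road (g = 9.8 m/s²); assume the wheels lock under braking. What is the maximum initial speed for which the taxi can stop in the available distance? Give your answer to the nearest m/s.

Maximum speed ≈ 17 m/s

a = μg = 0.54 × 9.8 = 5.292 m/s².
v²/(2a) = d ⇒ v = √(2 × 5.292 × 28) = √296.35 = 17.2148 m/s.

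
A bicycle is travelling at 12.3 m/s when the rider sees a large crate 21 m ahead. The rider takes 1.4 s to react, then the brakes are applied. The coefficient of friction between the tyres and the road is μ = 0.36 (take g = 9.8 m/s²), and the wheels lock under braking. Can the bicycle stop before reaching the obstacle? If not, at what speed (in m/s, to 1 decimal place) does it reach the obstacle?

a = μg = 0.36 × 9.8 = 3.528 m/s².
Reaction distance = 12.3000 × 1.4 = 17.220 m.
Braking distance needed to stop: v²/(2a) = 151.290 / 7.056 = 21.441 m, so total needed = 17.220 + 21.441 = 38.661 m > 21 m — it cannot stop.
Distance remaining when braking begins: 21 − 17.220 = 3.780 m.
v² = v₀² − 2a·d = 151.290 − 2 × 3.528 × 3.780 = 124.618 m²/s².
v = √124.618 = 11.163 m/s.

No — it strikes the obstacle at 11.2 m/s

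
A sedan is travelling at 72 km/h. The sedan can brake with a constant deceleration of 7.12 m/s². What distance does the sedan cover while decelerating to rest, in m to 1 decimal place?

Braking distance ≈ 28.1 m

72 km/h ÷ 3.6 = 20.0000 m/s.
Braking distance = v²/(2a) = 20.0000² / (2 × 7.120) = 400.000 / 14.240 = 28.090 m.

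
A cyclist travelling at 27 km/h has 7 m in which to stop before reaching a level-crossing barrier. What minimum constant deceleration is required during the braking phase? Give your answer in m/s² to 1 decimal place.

Required deceleration ≈ 4.0 m/s²

27 km/h ÷ 3.6 = 7.5000 m/s.
v² = 2a·d ⇒ a = v²/(2d) = 7.5000² / (2 × 7.000) = 56.250 / 14.000 = 4.0179 m/s².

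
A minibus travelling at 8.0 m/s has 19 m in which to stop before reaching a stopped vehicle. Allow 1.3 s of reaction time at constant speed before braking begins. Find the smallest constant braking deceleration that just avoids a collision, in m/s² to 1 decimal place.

Distance covered during reaction = 8.0000 × 1.3 = 10.400 m.
Distance available for braking: 19 − 10.400 = 8.600 m.
v² = 2a·d ⇒ a = v²/(2d) = 8.0000² / (2 × 8.600) = 64.000 / 17.200 = 3.7209 m/s².

Required deceleration ≈ 3.7 m/s²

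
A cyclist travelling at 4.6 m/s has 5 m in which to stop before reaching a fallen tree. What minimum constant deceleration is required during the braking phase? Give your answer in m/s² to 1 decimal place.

v² = 2a·d ⇒ a = v²/(2d) = 4.6000² / (2 × 5.000) = 21.160 / 10.000 = 2.1160 m/s².

Required deceleration ≈ 2.1 m/s²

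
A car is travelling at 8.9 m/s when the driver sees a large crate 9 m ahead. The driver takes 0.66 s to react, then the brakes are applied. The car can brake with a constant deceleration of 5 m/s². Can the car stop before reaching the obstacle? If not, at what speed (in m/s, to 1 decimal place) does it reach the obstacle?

No — it strikes the obstacle at 6.9 m/s

Reaction distance = 8.9000 × 0.66 = 5.874 m.
Braking distance needed to stop: v²/(2a) = 79.210 / 10.000 = 7.921 m, so total needed = 5.874 + 7.921 = 13.795 m > 9 m — it cannot stop.
Distance remaining when braking begins: 9 − 5.874 = 3.126 m.
v² = v₀² − 2a·d = 79.210 − 2 × 5.000 × 3.126 = 47.950 m²/s².
v = √47.950 = 6.925 m/s.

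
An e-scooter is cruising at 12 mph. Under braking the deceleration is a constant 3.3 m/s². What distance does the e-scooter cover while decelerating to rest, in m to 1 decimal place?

Braking distance ≈ 4.4 m

12 mph × 0.44704 = 5.3645 m/s.
Braking distance = v²/(2a) = 5.3645² / (2 × 3.300) = 28.778 / 6.600 = 4.360 m.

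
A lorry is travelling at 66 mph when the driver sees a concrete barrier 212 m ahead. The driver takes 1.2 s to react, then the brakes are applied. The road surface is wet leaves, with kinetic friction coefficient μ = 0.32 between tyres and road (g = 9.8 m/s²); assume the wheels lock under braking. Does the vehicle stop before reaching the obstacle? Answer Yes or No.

Yes

66 mph × 0.44704 = 29.5046 m/s.
a = μg = 0.32 × 9.8 = 3.136 m/s².
Reaction distance = 29.5046 × 1.2 = 35.406 m.
Braking distance = v²/(2a) = 870.521 / 6.272 = 138.795 m.
Total stopping distance = 35.406 + 138.795 = 174.201 m, vs 212 m available — it stops with 212 − 174.201 = 37.799 m to spare.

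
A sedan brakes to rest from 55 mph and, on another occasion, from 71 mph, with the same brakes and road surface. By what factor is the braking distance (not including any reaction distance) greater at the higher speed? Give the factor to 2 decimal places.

Factor ≈ 1.67

Braking distance d = v²/(2a), so with a fixed, d ∝ v².
Factor = (71/55)² = 1.2909² = 1.6664.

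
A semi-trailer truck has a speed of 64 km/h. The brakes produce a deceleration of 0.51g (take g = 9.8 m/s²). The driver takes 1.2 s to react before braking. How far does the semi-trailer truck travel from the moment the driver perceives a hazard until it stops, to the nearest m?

64 km/h ÷ 3.6 = 17.7778 m/s.
a = 0.51 × 9.8 = 4.998 m/s².
Reaction distance = v·t_r = 17.7778 × 1.2 = 21.333 m.
Braking distance = v²/(2a) = 17.7778² / (2 × 4.998) = 316.050 / 9.996 = 31.618 m.
Total = 21.333 + 31.618 = 52.951 m.

Total stopping distance ≈ 53 m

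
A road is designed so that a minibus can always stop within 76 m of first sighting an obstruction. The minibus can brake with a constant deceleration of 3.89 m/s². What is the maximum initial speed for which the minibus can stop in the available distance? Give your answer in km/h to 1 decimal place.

v²/(2a) = d ⇒ v = √(2 × 3.890 × 76) = √591.28 = 24.3162 m/s.
24.3162 m/s × 3.6 = 87.538 km/h.

Maximum speed ≈ 87.5 km/h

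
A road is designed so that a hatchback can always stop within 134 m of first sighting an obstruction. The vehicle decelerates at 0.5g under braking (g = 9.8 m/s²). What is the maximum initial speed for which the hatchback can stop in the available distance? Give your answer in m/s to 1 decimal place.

Maximum speed ≈ 36.2 m/s

a = 0.5 × 9.8 = 4.900 m/s².
v²/(2a) = d ⇒ v = √(2 × 4.900 × 134) = √1313.20 = 36.2381 m/s.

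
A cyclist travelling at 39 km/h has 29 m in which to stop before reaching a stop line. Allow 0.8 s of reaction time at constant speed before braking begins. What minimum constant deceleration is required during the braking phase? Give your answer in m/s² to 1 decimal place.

39 km/h ÷ 3.6 = 10.8333 m/s.
Distance covered during reaction = 10.8333 × 0.8 = 8.667 m.
Distance available for braking: 29 − 8.667 = 20.333 m.
v² = 2a·d ⇒ a = v²/(2d) = 10.8333² / (2 × 20.333) = 117.360 / 40.666 = 2.8859 m/s².

Required deceleration ≈ 2.9 m/s²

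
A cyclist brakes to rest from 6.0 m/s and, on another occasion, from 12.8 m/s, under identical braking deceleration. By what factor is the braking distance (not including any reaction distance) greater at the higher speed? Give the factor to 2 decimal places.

Braking distance d = v²/(2a), so with a fixed, d ∝ v².
Factor = (12.8/6.0)² = 2.1333² = 4.5510.

Factor ≈ 4.55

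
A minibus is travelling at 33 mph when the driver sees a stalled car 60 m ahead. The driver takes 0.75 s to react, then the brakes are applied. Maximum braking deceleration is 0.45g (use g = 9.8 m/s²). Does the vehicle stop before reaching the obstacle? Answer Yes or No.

Yes

33 mph × 0.44704 = 14.7523 m/s.
a = 0.45 × 9.8 = 4.410 m/s².
Reaction distance = 14.7523 × 0.75 = 11.064 m.
Braking distance = v²/(2a) = 217.630 / 8.820 = 24.675 m.
Total stopping distance = 11.064 + 24.675 = 35.739 m, vs 60 m available — it stops with 60 − 35.739 = 24.261 m to spare.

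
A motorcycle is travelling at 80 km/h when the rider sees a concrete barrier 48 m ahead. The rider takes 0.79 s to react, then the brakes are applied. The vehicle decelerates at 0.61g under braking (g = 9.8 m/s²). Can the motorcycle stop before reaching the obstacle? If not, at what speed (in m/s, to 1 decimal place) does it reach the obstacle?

80 km/h ÷ 3.6 = 22.2222 m/s.
a = 0.61 × 9.8 = 5.978 m/s².
Reaction distance = 22.2222 × 0.79 = 17.556 m.
Braking distance needed to stop: v²/(2a) = 493.826 / 11.956 = 41.304 m, so total needed = 17.556 + 41.304 = 58.860 m > 48 m — it cannot stop.
Distance remaining when braking begins: 48 − 17.556 = 30.444 m.
v² = v₀² − 2a·d = 493.826 − 2 × 5.978 × 30.444 = 129.838 m²/s².
v = √129.838 = 11.395 m/s.

No — it strikes the obstacle at 11.4 m/s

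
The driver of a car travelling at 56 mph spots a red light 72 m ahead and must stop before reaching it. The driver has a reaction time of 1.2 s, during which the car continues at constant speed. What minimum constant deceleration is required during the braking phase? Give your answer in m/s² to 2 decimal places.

56 mph × 0.44704 = 25.0342 m/s.
Distance covered during reaction = 25.0342 × 1.2 = 30.041 m.
Distance available for braking: 72 − 30.041 = 41.959 m.
v² = 2a·d ⇒ a = v²/(2d) = 25.0342² / (2 × 41.959) = 626.711 / 83.918 = 7.4681 m/s².

Required deceleration ≈ 7.47 m/s²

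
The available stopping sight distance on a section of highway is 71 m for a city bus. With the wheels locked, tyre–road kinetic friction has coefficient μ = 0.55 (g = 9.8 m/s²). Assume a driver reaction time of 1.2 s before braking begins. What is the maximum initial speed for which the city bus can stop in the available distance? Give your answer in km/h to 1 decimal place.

Maximum speed ≈ 79.0 km/h

a = μg = 0.55 × 9.8 = 5.390 m/s².
Stopping distance: v·t_r + v²/(2a) = 71 with t_r = 1.2 s and a = 5.390 m/s².
So v² + 12.936 v − 765.38 = 0.
Positive root: v = −a·t_r + √((a·t_r)² + 2a·d) = −6.468 + √(41.835 + 765.38) = 21.9435 m/s.
21.9435 m/s × 3.6 = 78.997 km/h.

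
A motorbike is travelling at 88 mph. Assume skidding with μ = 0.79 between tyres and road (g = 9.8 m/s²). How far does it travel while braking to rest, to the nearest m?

88 mph × 0.44704 = 39.3395 m/s.
a = μg = 0.79 × 9.8 = 7.742 m/s².
Braking distance = v²/(2a) = 39.3395² / (2 × 7.742) = 1547.596 / 15.484 = 99.948 m.

Braking distance ≈ 100 m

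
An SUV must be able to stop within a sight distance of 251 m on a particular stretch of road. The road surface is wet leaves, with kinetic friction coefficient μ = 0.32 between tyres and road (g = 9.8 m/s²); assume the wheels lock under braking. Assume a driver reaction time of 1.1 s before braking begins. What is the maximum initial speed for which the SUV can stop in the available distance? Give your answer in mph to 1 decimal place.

a = μg = 0.32 × 9.8 = 3.136 m/s².
Stopping distance: v·t_r + v²/(2a) = 251 with t_r = 1.1 s and a = 3.136 m/s².
So v² + 6.899 v − 1574.27 = 0.
Positive root: v = −a·t_r + √((a·t_r)² + 2a·d) = −3.450 + √(11.903 + 1574.27) = 36.3768 m/s.
36.3768 m/s ÷ 0.44704 = 81.373 mph.

Maximum speed ≈ 81.4 mph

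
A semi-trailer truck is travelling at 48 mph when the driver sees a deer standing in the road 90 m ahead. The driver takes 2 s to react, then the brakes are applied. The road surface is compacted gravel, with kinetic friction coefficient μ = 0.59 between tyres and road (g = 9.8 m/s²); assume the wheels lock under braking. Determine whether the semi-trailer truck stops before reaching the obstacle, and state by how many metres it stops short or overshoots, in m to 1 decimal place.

48 mph × 0.44704 = 21.4579 m/s.
a = μg = 0.59 × 9.8 = 5.782 m/s².
Reaction distance = 21.4579 × 2 = 42.916 m.
Braking distance = v²/(2a) = 460.441 / 11.564 = 39.817 m.
Total stopping distance = 42.916 + 39.817 = 82.733 m, vs 90 m available — it stops with 90 − 82.733 = 7.267 m to spare.

Yes — it stops 7.3 m short of the obstacle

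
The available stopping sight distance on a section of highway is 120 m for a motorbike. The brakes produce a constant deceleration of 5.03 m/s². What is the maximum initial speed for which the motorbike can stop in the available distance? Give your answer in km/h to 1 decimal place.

Maximum speed ≈ 125.1 km/h

v²/(2a) = d ⇒ v = √(2 × 5.030 × 120) = √1207.20 = 34.7448 m/s.
34.7448 m/s × 3.6 = 125.081 km/h.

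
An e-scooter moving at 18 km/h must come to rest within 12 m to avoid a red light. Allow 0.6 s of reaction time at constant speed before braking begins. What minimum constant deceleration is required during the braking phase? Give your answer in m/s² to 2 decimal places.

Required deceleration ≈ 1.39 m/s²

18 km/h ÷ 3.6 = 5.0000 m/s.
Distance covered during reaction = 5.0000 × 0.6 = 3.000 m.
Distance available for braking: 12 − 3.000 = 9.000 m.
v² = 2a·d ⇒ a = v²/(2d) = 5.0000² / (2 × 9.000) = 25.000 / 18.000 = 1.3889 m/s².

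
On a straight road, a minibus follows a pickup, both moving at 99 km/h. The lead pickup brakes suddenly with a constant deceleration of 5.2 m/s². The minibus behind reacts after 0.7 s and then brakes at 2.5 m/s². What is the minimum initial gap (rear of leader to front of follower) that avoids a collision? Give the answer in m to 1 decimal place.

99 km/h ÷ 3.6 = 27.5000 m/s.
Leader travels v²/(2a_L) = 756.250 / 10.400 = 72.716 m before stopping.
Follower covers v·t_r = 27.5000 × 0.7 = 19.250 m while reacting, then v²/(2a_F) = 756.250 / 5.000 = 151.250 m while braking, for a total of 19.250 + 151.250 = 170.500 m.
Since a_F ≤ a_L and the follower starts braking later, the follower is never slower than the leader, so the closest approach is when both have stopped.
Minimum gap = 170.500 − 72.716 = 97.784 m.

Minimum gap ≈ 97.8 m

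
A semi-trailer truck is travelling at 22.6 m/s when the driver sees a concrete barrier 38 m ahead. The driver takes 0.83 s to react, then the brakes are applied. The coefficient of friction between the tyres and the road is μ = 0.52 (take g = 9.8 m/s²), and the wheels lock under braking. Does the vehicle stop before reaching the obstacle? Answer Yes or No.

No

a = μg = 0.52 × 9.8 = 5.096 m/s².
Reaction distance = 22.6000 × 0.83 = 18.758 m.
Braking distance = v²/(2a) = 510.760 / 10.192 = 50.114 m.
Total stopping distance = 18.758 + 50.114 = 68.872 m, vs 38 m available — it cannot stop in time and overshoots by 68.872 − 38 = 30.872 m.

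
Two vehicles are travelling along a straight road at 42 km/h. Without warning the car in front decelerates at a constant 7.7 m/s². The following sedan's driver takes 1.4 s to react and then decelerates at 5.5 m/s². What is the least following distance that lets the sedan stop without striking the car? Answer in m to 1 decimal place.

Minimum gap ≈ 19.9 m

42 km/h ÷ 3.6 = 11.6667 m/s.
Leader travels v²/(2a_L) = 136.112 / 15.400 = 8.838 m before stopping.
Follower covers v·t_r = 11.6667 × 1.4 = 16.333 m while reacting, then v²/(2a_F) = 136.112 / 11.000 = 12.374 m while braking, for a total of 16.333 + 12.374 = 28.707 m.
Since a_F ≤ a_L and the follower starts braking later, the follower is never slower than the leader, so the closest approach is when both have stopped.
Minimum gap = 28.707 − 8.838 = 19.869 m.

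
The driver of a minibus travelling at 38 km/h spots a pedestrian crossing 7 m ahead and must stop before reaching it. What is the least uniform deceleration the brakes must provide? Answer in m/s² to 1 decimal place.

38 km/h ÷ 3.6 = 10.5556 m/s.
v² = 2a·d ⇒ a = v²/(2d) = 10.5556² / (2 × 7.000) = 111.421 / 14.000 = 7.9586 m/s².

Required deceleration ≈ 8.0 m/s²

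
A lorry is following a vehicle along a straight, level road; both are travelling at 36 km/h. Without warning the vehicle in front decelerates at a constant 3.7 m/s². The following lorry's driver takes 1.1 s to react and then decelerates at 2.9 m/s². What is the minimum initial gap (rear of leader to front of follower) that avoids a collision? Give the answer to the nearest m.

36 km/h ÷ 3.6 = 10.0000 m/s.
Leader travels v²/(2a_L) = 100.000 / 7.400 = 13.514 m before stopping.
Follower covers v·t_r = 10.0000 × 1.1 = 11.000 m while reacting, then v²/(2a_F) = 100.000 / 5.800 = 17.241 m while braking, for a total of 11.000 + 17.241 = 28.241 m.
Since a_F ≤ a_L and the follower starts braking later, the follower is never slower than the leader, so the closest approach is when both have stopped.
Minimum gap = 28.241 − 13.514 = 14.727 m.

Minimum gap ≈ 15 m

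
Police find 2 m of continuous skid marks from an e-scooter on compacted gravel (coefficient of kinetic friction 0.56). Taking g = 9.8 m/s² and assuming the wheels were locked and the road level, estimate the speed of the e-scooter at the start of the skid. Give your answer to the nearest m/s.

Initial speed ≈ 5 m/s

Deceleration a = μg = 0.56 × 9.8 = 5.488 m/s².
v = √(2a·d) = √(2 × 5.488 × 2) = √21.952 = 4.6853 m/s.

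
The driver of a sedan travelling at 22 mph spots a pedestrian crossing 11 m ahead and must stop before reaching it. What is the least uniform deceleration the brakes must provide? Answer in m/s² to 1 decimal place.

22 mph × 0.44704 = 9.8349 m/s.
v² = 2a·d ⇒ a = v²/(2d) = 9.8349² / (2 × 11.000) = 96.725 / 22.000 = 4.3966 m/s².

Required deceleration ≈ 4.4 m/s²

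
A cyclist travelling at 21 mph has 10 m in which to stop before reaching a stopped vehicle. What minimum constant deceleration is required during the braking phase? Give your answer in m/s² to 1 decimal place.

21 mph × 0.44704 = 9.3878 m/s.
v² = 2a·d ⇒ a = v²/(2d) = 9.3878² / (2 × 10.000) = 88.131 / 20.000 = 4.4066 m/s².

Required deceleration ≈ 4.4 m/s²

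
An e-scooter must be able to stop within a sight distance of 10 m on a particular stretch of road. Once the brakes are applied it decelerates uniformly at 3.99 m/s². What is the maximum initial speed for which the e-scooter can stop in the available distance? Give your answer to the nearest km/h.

v²/(2a) = d ⇒ v = √(2 × 3.990 × 10) = √79.80 = 8.9331 m/s.
8.9331 m/s × 3.6 = 32.159 km/h.

Maximum speed ≈ 32 km/h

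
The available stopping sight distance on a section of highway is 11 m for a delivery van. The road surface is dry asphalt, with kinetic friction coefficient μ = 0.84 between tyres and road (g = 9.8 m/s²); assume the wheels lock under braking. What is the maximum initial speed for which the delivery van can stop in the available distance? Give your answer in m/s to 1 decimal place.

Maximum speed ≈ 13.5 m/s

a = μg = 0.84 × 9.8 = 8.232 m/s².
v²/(2a) = d ⇒ v = √(2 × 8.232 × 11) = √181.10 = 13.4573 m/s.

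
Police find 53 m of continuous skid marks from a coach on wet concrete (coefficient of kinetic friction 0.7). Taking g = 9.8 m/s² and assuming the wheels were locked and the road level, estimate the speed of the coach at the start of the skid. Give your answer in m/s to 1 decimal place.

Deceleration a = μg = 0.7 × 9.8 = 6.860 m/s².
v = √(2a·d) = √(2 × 6.860 × 53) = √727.160 = 26.9659 m/s.

Initial speed ≈ 27.0 m/s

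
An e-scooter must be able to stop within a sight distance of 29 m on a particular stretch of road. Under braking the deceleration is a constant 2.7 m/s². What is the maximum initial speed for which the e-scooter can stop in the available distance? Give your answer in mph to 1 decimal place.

Maximum speed ≈ 28.0 mph

v²/(2a) = d ⇒ v = √(2 × 2.700 × 29) = √156.60 = 12.5140 m/s.
12.5140 m/s ÷ 0.44704 = 27.993 mph.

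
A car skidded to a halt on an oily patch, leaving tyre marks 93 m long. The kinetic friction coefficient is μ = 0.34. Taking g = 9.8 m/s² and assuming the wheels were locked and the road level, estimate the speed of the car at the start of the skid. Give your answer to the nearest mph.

Initial speed ≈ 56 mph

Deceleration a = μg = 0.34 × 9.8 = 3.332 m/s².
v = √(2a·d) = √(2 × 3.332 × 93) = √619.752 = 24.8948 m/s.
= 24.8948 ÷ 0.44704 = 55.688 mph.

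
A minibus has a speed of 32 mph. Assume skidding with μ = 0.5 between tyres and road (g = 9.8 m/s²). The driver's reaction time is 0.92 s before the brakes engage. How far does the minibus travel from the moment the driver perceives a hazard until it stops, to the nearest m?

Total stopping distance ≈ 34 m

32 mph × 0.44704 = 14.3053 m/s.
a = μg = 0.5 × 9.8 = 4.900 m/s².
Reaction distance = v·t_r = 14.3053 × 0.92 = 13.161 m.
Braking distance = v²/(2a) = 14.3053² / (2 × 4.900) = 204.642 / 9.800 = 20.882 m.
Total = 13.161 + 20.882 = 34.043 m.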